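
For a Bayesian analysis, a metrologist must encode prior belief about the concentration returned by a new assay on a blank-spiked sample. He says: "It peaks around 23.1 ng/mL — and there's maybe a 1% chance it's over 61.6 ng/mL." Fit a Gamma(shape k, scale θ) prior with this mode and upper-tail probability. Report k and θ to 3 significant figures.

k ≈ 5.81, θ ≈ 4.8

Gamma(k,θ) with k>1 has mode (k−1)θ, so θ = 23.1/(k−1).
Need P(X < 61.6) = 0.99 with θ tied to k this way. Start at k = 2, θ = 23.1: P(X<61.6) ≈ 0.745.
Too low — raise k to concentrate. Iterating converges to k ≈ 5.81.
Then θ = 23.1/(5.81−1) ≈ 4.8.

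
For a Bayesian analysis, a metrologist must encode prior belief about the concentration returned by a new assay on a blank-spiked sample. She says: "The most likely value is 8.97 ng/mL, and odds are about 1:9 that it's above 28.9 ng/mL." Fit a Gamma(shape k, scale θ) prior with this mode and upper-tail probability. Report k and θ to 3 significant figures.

k ≈ 2.38, θ ≈ 6.5

Gamma(k,θ) with k>1 has mode (k−1)θ, so θ = 8.97/(k−1).
Need P(X < 28.9) = 0.9 with θ tied to k this way. Start at k = 2, θ = 8.97: P(X<28.9) ≈ 0.832.
Too low — raise k to concentrate. Iterating converges to k ≈ 2.38.
Then θ = 8.97/(2.38−1) ≈ 6.5.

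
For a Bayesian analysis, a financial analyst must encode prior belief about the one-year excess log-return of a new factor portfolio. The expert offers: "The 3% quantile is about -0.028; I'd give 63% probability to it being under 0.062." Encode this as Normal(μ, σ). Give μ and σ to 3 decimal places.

μ = 0.049, σ = 0.041

For Normal(μ,σ), the p-quantile is μ + z_p·σ. Here z_{0.03} = -1.881, z_{0.63} = 0.3319.
So -0.028 = μ − 1.881σ and 0.062 = μ + 0.3319σ.
Subtracting: σ = (0.062 − -0.028)/(0.3319 − (-1.881)) = 0.041.
Then μ = -0.028 − (-1.881)·0.041 = 0.049.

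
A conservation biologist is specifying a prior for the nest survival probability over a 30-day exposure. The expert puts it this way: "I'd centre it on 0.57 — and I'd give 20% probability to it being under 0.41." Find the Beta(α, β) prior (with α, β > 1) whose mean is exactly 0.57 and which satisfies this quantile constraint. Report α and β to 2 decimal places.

α ≈ 3.84, β ≈ 2.90

With mean 0.57 fixed, write α = 0.57s, β = 0.43s where s = α+β.
Need P(θ < 0.41) = 0.2 under Beta(0.57s, 0.43s). Normal approximation: (q−m)/√(m(1−m)/s) ≈ z_{0.2} = -0.842, so s ≈ 0.57·0.43·(-0.842)²/(0.41−0.57)² = 6.8.
At s = 6.8: P(θ<0.41) ≈ 0.199. Adjusting to match 0.2 gives s ≈ 6.74.
So α = 0.57·6.74 ≈ 3.84, β = 0.43·6.74 ≈ 2.90.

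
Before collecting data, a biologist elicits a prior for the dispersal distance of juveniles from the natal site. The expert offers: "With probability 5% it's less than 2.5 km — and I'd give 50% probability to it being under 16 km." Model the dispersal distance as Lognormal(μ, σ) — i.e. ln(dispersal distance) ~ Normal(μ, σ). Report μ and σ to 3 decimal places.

If T ~ Lognormal(μ,σ) then ln T ~ Normal(μ,σ), so the p-quantile of ln T is μ + z_p·σ.
ln(2.5) = 0.9163 and ln(16) = 2.773; z_{0.05} = -1.645, z_{0.5} = 0.
σ = (2.773 − 0.9163)/(0 − (-1.645)) = 1.129.
μ = 0.9163 − (-1.645)·1.129 = 2.773.

μ ≈ 2.773, σ ≈ 1.129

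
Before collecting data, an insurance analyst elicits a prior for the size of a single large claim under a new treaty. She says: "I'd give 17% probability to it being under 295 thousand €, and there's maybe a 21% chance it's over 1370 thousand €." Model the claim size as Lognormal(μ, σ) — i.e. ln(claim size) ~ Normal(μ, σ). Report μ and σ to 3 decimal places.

If T ~ Lognormal(μ,σ) then ln T ~ Normal(μ,σ), so the p-quantile of ln T is μ + z_p·σ.
ln(295) = 5.687 and ln(1370) = 7.223; z_{0.17} = -0.9542, z_{0.79} = 0.8064.
σ = (7.223 − 5.687)/(0.8064 − (-0.9542)) = 0.872.
μ = 5.687 − (-0.9542)·0.872 = 6.519.

μ ≈ 6.519, σ ≈ 0.872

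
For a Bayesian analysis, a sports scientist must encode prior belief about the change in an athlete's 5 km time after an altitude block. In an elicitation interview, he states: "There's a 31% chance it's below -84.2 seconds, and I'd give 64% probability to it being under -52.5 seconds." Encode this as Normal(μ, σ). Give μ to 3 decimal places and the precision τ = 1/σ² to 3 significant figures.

μ = -65.801, τ = 0.000726

For Normal(μ,σ), the p-quantile is μ + z_p·σ. Here z_{0.31} = -0.4959, z_{0.64} = 0.3585.
So -84.2 = μ − 0.4959σ and -52.5 = μ + 0.3585σ.
Subtracting: σ = (-52.5 − -84.2)/(0.3585 − (-0.4959)) = 37.106.
Then μ = -84.2 − (-0.4959)·37.106 = -65.801.
Precision τ = 1/σ² = 1/37.11² = 0.000726.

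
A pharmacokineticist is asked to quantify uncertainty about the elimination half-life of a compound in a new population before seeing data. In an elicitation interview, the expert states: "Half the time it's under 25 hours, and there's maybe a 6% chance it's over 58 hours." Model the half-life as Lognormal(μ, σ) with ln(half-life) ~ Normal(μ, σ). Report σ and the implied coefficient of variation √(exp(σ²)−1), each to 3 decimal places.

If T ~ Lognormal(μ,σ) then ln T ~ Normal(μ,σ), so the p-quantile of ln T is μ + z_p·σ.
ln(25) = 3.219 and ln(58) = 4.06; z_{0.5} = 0, z_{0.94} = 1.555.
σ = (4.06 − 3.219)/(1.555 − (0)) = 0.541.
μ = 3.219 − (0)·0.541 = 3.219.
CV = √(exp(σ²)−1) = √(exp(0.2930)−1) = 0.583.

σ ≈ 0.541, CV ≈ 0.583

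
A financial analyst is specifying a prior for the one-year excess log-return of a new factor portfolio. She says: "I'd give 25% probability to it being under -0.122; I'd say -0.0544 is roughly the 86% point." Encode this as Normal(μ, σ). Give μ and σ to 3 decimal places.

For Normal(μ,σ), the p-quantile is μ + z_p·σ. Here z_{0.25} = -0.6745, z_{0.86} = 1.08.
So -0.122 = μ − 0.6745σ and -0.0544 = μ + 1.08σ.
Subtracting: σ = (-0.0544 − -0.122)/(1.08 − (-0.6745)) = 0.039.
Then μ = -0.122 − (-0.6745)·0.039 = -0.096.

μ = -0.096, σ = 0.039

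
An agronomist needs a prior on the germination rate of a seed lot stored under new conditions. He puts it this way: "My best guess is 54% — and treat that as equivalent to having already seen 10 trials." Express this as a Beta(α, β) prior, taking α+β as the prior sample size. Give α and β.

α = 5.4, β = 4.6

Under the effective-sample-size interpretation, Beta(α, β) has prior mean α/(α+β) and prior sample size α+β.
So α+β = 10 and α/(α+β) = 0.54, giving α = 0.54·10 = 5.4 and β = 10 − 5.4 = 4.6.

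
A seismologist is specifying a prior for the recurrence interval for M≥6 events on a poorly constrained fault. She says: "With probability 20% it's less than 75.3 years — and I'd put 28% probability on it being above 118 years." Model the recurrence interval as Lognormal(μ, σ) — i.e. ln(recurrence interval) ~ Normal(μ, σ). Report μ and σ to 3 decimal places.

μ ≈ 4.587, σ ≈ 0.315

If T ~ Lognormal(μ,σ) then ln T ~ Normal(μ,σ), so the p-quantile of ln T is μ + z_p·σ.
ln(75.3) = 4.321 and ln(118) = 4.771; z_{0.2} = -0.8416, z_{0.72} = 0.5828.
σ = (4.771 − 4.321)/(0.5828 − (-0.8416)) = 0.315.
μ = 4.321 − (-0.8416)·0.315 = 4.587.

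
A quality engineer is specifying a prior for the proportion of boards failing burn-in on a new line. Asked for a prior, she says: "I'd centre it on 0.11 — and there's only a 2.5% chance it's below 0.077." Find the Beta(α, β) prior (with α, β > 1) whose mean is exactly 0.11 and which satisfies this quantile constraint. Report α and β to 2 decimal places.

With mean 0.11 fixed, write α = 0.11s, β = 0.89s where s = α+β.
Need P(θ < 0.077) = 0.025 under Beta(0.11s, 0.89s). Normal approximation: (q−m)/√(m(1−m)/s) ≈ z_{0.025} = -1.96, so s ≈ 0.11·0.89·(-1.96)²/(0.077−0.11)² = 345.3.
At s = 345.3: P(θ<0.077) ≈ 0.017. Adjusting to match 0.025 gives s ≈ 296.03.
So α = 0.11·296.03 ≈ 32.56, β = 0.89·296.03 ≈ 263.47.

α ≈ 32.56, β ≈ 263.47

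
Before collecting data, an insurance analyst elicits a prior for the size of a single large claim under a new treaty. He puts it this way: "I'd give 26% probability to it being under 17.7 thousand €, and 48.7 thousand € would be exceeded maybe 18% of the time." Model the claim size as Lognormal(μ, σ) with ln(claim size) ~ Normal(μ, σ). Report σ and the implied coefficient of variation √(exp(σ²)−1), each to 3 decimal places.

σ ≈ 0.649, CV ≈ 0.724

If T ~ Lognormal(μ,σ) then ln T ~ Normal(μ,σ), so the p-quantile of ln T is μ + z_p·σ.
ln(17.7) = 2.874 and ln(48.7) = 3.886; z_{0.26} = -0.6433, z_{0.82} = 0.9154.
σ = (3.886 − 2.874)/(0.9154 − (-0.6433)) = 0.649.
μ = 2.874 − (-0.6433)·0.649 = 3.291.
CV = √(exp(σ²)−1) = √(exp(0.4216)−1) = 0.724.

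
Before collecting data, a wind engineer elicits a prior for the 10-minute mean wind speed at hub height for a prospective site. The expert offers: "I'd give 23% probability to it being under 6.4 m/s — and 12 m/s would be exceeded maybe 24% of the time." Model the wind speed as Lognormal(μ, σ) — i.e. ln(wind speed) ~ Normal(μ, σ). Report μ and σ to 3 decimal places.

If T ~ Lognormal(μ,σ) then ln T ~ Normal(μ,σ), so the p-quantile of ln T is μ + z_p·σ.
ln(6.4) = 1.856 and ln(12) = 2.485; z_{0.23} = -0.7388, z_{0.76} = 0.7063.
σ = (2.485 − 1.856)/(0.7063 − (-0.7388)) = 0.435.
μ = 1.856 − (-0.7388)·0.435 = 2.178.

μ ≈ 2.178, σ ≈ 0.435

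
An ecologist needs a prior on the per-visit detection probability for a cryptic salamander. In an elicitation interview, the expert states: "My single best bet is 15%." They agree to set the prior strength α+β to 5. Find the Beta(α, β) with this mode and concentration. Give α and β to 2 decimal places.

For α,β > 1 the Beta mode is (α−1)/(α+β−2). With α+β = 5, the mode is (α−1)/3.
Set (α−1)/3 = 0.15 → α = 1 + 0.15·3 = 1.45.
β = 5 − α = 3.55.

α = 1.45, β = 3.55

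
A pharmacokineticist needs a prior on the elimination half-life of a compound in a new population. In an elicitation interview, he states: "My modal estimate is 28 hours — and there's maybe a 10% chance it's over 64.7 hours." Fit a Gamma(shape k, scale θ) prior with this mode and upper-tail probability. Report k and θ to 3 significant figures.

k ≈ 3.74, θ ≈ 10.2

Gamma(k,θ) with k>1 has mode (k−1)θ, so θ = 28/(k−1).
Need P(X < 64.7) = 0.9 with θ tied to k this way. Start at k = 2, θ = 28: P(X<64.7) ≈ 0.672.
Too low — raise k to concentrate. Iterating converges to k ≈ 3.74.
Then θ = 28/(3.74−1) ≈ 10.2.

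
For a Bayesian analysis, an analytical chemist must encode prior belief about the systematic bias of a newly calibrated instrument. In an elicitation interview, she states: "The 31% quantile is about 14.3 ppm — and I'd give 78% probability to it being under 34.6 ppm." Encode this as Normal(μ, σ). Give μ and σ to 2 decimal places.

μ = 22.24, σ = 16.01

The p-quantile of Normal(μ,σ) is μ + z_p·σ, with z_{0.31} = -0.4959 and z_{0.78} = 0.7722.
Eliminate σ: μ = (z₂·x₁ − z₁·x₂)/(z₂ − z₁) = (0.7722·14.3 − (-0.4959)·34.6)/1.268 = 22.24.
Then σ = (x₂ − x₁)/(z₂ − z₁) = (34.6 − 14.3)/1.268 = 16.01.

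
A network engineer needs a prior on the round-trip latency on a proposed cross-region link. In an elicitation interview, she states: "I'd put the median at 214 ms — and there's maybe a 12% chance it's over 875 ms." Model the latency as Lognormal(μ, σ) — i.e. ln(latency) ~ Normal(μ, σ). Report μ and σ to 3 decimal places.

μ ≈ 5.366, σ ≈ 1.199

If T ~ Lognormal(μ,σ) then ln T ~ Normal(μ,σ), so the p-quantile of ln T is μ + z_p·σ.
ln(214) = 5.366 and ln(875) = 6.774; z_{0.5} = 0, z_{0.88} = 1.175.
σ = (6.774 − 5.366)/(1.175 − (0)) = 1.199.
μ = 5.366 − (0)·1.199 = 5.366.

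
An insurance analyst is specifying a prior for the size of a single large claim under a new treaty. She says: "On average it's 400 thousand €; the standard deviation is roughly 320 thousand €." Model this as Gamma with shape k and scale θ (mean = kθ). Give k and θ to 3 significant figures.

k ≈ 1.56, θ ≈ 256

For Gamma(k, scale θ): mean = kθ, variance = kθ², so CV = 1/√k.
CV = SD/mean = 320/400 = 0.8, hence k = 1/CV² = 1.56.
Then θ = mean/k = 400/1.56 = 256.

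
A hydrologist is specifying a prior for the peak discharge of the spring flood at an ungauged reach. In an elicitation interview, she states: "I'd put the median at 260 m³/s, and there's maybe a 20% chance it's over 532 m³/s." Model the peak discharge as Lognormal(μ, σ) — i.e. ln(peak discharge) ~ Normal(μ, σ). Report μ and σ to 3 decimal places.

μ ≈ 5.561, σ ≈ 0.851

If T ~ Lognormal(μ,σ) then ln T ~ Normal(μ,σ), so the p-quantile of ln T is μ + z_p·σ.
ln(260) = 5.561 and ln(532) = 6.277; z_{0.5} = 0, z_{0.8} = 0.8416.
σ = (6.277 − 5.561)/(0.8416 − (0)) = 0.851.
μ = 5.561 − (0)·0.851 = 5.561.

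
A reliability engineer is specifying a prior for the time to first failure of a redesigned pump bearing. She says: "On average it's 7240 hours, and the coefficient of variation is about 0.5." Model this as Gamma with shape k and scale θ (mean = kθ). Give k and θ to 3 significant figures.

k ≈ 4, θ ≈ 1810

For Gamma(k, scale θ): mean = kθ, variance = kθ², so CV = 1/√k.
CV = 0.5, hence k = 1/CV² = 4.
Then θ = mean/k = 7240/4 = 1810.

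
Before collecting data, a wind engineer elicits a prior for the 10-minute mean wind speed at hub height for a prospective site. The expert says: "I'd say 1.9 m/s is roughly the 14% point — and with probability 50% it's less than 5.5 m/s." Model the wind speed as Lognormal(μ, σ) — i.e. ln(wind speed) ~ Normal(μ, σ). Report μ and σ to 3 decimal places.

μ ≈ 1.705, σ ≈ 0.984

If T ~ Lognormal(μ,σ) then ln T ~ Normal(μ,σ), so the p-quantile of ln T is μ + z_p·σ.
ln(1.9) = 0.6419 and ln(5.5) = 1.705; z_{0.14} = -1.08, z_{0.5} = 0.
σ = (1.705 − 0.6419)/(0 − (-1.08)) = 0.984.
μ = 0.6419 − (-1.08)·0.984 = 1.705.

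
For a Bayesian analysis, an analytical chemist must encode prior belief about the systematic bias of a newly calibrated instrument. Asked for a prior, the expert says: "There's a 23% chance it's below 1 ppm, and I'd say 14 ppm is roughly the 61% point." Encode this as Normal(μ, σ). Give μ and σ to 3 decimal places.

The p-quantile of Normal(μ,σ) is μ + z_p·σ, with z_{0.23} = -0.7388 and z_{0.61} = 0.2793.
Eliminate σ: μ = (z₂·x₁ − z₁·x₂)/(z₂ − z₁) = (0.2793·1 − (-0.7388)·14)/1.018 = 10.434.
Then σ = (x₂ − x₁)/(z₂ − z₁) = (14 − 1)/1.018 = 12.768.

μ = 10.434, σ = 12.768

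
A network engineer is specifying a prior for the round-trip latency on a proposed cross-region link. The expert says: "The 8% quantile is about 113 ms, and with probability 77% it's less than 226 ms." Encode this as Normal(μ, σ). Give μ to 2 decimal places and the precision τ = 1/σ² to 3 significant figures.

For Normal(μ,σ), the p-quantile is μ + z_p·σ. Here z_{0.08} = -1.405, z_{0.77} = 0.7388.
So 113 = μ − 1.405σ and 226 = μ + 0.7388σ.
Subtracting: σ = (226 − 113)/(0.7388 − (-1.405)) = 52.71.
Then μ = 113 − (-1.405)·52.71 = 187.06.
Precision τ = 1/σ² = 1/52.71² = 0.00036.

μ = 187.06, τ = 0.00036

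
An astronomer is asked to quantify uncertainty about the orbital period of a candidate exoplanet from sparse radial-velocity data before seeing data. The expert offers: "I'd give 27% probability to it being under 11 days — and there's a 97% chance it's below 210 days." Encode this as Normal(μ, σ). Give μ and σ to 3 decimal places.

μ = 59.905, σ = 79.804

For Normal(μ,σ), the p-quantile is μ + z_p·σ. Here z_{0.27} = -0.6128, z_{0.97} = 1.881.
So 11 = μ − 0.6128σ and 210 = μ + 1.881σ.
Subtracting: σ = (210 − 11)/(1.881 − (-0.6128)) = 79.804.
Then μ = 11 − (-0.6128)·79.804 = 59.905.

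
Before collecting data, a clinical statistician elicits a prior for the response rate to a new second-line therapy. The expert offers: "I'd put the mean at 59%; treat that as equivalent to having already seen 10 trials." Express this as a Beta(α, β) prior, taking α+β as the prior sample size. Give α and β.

α = 5.9, β = 4.1

Under the effective-sample-size interpretation, Beta(α, β) has prior mean α/(α+β) and prior sample size α+β.
So α+β = 10 and α/(α+β) = 0.59, giving α = 0.59·10 = 5.9 and β = 10 − 5.9 = 4.1.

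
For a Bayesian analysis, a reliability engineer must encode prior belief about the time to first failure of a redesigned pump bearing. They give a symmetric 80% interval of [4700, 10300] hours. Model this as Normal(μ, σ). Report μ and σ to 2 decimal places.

μ = 7500.00, σ = 2184.85

A symmetric 80% interval runs μ ± z·σ with z = 1.282.
Half-width = 2800, so σ = 2800/1.282 = 2184.85.
μ is the interval midpoint, 7500.00.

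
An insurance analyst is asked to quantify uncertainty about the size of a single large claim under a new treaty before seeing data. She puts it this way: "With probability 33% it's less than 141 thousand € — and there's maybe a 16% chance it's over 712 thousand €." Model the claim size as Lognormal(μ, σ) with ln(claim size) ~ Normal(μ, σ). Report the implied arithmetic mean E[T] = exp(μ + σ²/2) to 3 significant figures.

If T ~ Lognormal(μ,σ) then ln T ~ Normal(μ,σ), so the p-quantile of ln T is μ + z_p·σ.
ln(141) = 4.949 and ln(712) = 6.568; z_{0.33} = -0.4399, z_{0.84} = 0.9945.
σ = (6.568 − 4.949)/(0.9945 − (-0.4399)) = 1.129.
μ = 4.949 − (-0.4399)·1.129 = 5.445.
E[T] = exp(μ + σ²/2) = exp(5.445 + 0.6373) = 438 thousand €.

E[T] ≈ 438 thousand €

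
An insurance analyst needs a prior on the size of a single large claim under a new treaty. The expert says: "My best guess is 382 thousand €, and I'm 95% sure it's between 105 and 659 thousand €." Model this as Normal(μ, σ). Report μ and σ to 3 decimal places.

μ = 382.000, σ = 141.329

A symmetric 95% interval runs μ ± z·σ with z = 1.96.
Half-width = 277, so σ = 277/1.96 = 141.329.
μ is the stated best guess, 382.000.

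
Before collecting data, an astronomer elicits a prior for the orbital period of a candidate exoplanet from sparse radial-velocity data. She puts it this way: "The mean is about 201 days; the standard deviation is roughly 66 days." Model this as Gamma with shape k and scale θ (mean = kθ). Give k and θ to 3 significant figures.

k ≈ 9.27, θ ≈ 21.7

For Gamma(k, scale θ): mean = kθ, variance = kθ², so CV = 1/√k.
CV = SD/mean = 66/201 = 0.3284, hence k = 1/CV² = 9.27.
Then θ = mean/k = 201/9.27 = 21.7.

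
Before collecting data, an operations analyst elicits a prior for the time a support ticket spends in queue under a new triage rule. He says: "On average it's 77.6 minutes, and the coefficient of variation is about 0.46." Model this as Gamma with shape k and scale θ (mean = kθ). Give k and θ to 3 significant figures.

k ≈ 4.73, θ ≈ 16.4

For Gamma(k, scale θ): mean = kθ, variance = kθ², so CV = 1/√k.
CV = 0.46, hence k = 1/CV² = 4.73.
Then θ = mean/k = 77.6/4.73 = 16.4.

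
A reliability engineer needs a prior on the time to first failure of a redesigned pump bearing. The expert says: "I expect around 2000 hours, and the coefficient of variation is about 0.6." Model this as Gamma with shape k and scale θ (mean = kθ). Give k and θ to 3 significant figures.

For Gamma(k, scale θ): mean = kθ, variance = kθ², so CV = 1/√k.
CV = 0.6, hence k = 1/CV² = 2.78.
Then θ = mean/k = 2000/2.78 = 720.

k ≈ 2.78, θ ≈ 720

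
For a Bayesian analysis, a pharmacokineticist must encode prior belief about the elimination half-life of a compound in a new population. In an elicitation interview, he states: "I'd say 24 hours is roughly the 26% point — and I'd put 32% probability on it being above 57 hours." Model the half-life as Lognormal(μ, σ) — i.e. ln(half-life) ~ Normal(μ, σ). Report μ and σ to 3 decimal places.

μ ≈ 3.679, σ ≈ 0.779

If T ~ Lognormal(μ,σ) then ln T ~ Normal(μ,σ), so the p-quantile of ln T is μ + z_p·σ.
ln(24) = 3.178 and ln(57) = 4.043; z_{0.26} = -0.6433, z_{0.68} = 0.4677.
σ = (4.043 − 3.178)/(0.4677 − (-0.6433)) = 0.779.
μ = 3.178 − (-0.6433)·0.779 = 3.679.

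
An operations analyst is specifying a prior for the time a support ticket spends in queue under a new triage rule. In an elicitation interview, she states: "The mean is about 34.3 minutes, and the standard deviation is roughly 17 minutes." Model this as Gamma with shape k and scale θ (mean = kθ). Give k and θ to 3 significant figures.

k ≈ 4.07, θ ≈ 8.43

For Gamma(k, scale θ): mean = kθ, variance = kθ², so CV = 1/√k.
CV = SD/mean = 17/34.3 = 0.4956, hence k = 1/CV² = 4.07.
Then θ = mean/k = 34.3/4.07 = 8.43.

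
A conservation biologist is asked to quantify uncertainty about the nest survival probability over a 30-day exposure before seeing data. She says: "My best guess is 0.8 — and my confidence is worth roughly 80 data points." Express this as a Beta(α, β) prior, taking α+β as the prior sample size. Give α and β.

α = 64, β = 16

Under the effective-sample-size interpretation, Beta(α, β) has prior mean α/(α+β) and prior sample size α+β.
So α+β = 80 and α/(α+β) = 0.8, giving α = 0.8·80 = 64 and β = 80 − 64 = 16.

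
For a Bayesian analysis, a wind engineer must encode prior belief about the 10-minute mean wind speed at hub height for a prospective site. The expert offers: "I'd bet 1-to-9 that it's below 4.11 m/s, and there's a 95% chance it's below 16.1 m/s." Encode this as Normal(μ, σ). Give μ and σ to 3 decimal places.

μ = 9.361, σ = 4.097

For Normal(μ,σ), the p-quantile is μ + z_p·σ. Here z_{0.1} = -1.282, z_{0.95} = 1.645.
So 4.11 = μ − 1.282σ and 16.1 = μ + 1.645σ.
Subtracting: σ = (16.1 − 4.11)/(1.645 − (-1.282)) = 4.097.
Then μ = 4.11 − (-1.282)·4.097 = 9.361.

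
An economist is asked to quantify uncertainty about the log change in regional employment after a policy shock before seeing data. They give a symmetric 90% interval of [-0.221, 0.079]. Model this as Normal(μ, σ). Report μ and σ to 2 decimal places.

μ = -0.07, σ = 0.09

A symmetric 90% interval runs μ ± z·σ with z = 1.645.
Half-width = 0.15, so σ = 0.15/1.645 = 0.09.
μ is the interval midpoint, -0.07.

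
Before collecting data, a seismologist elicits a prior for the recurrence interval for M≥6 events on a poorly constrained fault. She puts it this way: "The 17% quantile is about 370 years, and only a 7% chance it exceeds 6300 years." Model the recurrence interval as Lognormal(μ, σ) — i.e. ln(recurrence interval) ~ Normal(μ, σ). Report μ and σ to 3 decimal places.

If T ~ Lognormal(μ,σ) then ln T ~ Normal(μ,σ), so the p-quantile of ln T is μ + z_p·σ.
ln(370) = 5.914 and ln(6300) = 8.748; z_{0.17} = -0.9542, z_{0.93} = 1.476.
σ = (8.748 − 5.914)/(1.476 − (-0.9542)) = 1.167.
μ = 5.914 − (-0.9542)·1.167 = 7.027.

μ ≈ 7.027, σ ≈ 1.167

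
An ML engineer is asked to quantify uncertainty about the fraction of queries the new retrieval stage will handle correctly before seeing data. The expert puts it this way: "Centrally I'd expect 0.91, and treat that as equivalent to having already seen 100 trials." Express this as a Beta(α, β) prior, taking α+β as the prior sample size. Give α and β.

Under the effective-sample-size interpretation, Beta(α, β) has prior mean α/(α+β) and prior sample size α+β.
So α+β = 100 and α/(α+β) = 0.91, giving α = 0.91·100 = 91 and β = 100 − 91 = 9.

α = 91, β = 9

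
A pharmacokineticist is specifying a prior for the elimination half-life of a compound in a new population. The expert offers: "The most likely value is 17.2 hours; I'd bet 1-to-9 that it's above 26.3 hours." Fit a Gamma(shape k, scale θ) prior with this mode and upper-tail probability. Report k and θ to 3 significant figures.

Gamma(k,θ) with k>1 has mode (k−1)θ, so θ = 17.2/(k−1).
Need P(X < 26.3) = 0.9 with θ tied to k this way. Start at k = 2, θ = 17.2: P(X<26.3) ≈ 0.452.
Too low — raise k to concentrate. Iterating converges to k ≈ 11.3.
Then θ = 17.2/(11.3−1) ≈ 1.66.

k ≈ 11.3, θ ≈ 1.66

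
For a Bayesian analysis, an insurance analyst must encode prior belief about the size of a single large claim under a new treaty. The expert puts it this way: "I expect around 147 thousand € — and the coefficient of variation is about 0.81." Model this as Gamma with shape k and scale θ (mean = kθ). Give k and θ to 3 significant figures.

k ≈ 1.52, θ ≈ 96.4

For Gamma(k, scale θ): mean = kθ, variance = kθ², so CV = 1/√k.
CV = 0.81, hence k = 1/CV² = 1.52.
Then θ = mean/k = 147/1.52 = 96.4.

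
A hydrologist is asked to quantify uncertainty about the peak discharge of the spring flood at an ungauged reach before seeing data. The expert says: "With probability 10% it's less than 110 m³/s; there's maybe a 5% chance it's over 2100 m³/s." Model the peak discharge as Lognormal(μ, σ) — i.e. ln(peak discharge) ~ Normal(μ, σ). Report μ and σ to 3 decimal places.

If T ~ Lognormal(μ,σ) then ln T ~ Normal(μ,σ), so the p-quantile of ln T is μ + z_p·σ.
ln(110) = 4.7 and ln(2100) = 7.65; z_{0.1} = -1.282, z_{0.95} = 1.645.
σ = (7.65 − 4.7)/(1.645 − (-1.282)) = 1.008.
μ = 4.7 − (-1.282)·1.008 = 5.992.

μ ≈ 5.992, σ ≈ 1.008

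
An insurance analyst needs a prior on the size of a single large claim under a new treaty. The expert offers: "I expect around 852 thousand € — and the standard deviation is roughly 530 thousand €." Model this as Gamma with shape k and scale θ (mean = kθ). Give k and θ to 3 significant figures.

For Gamma(k, scale θ): mean = kθ, variance = kθ², so CV = 1/√k.
CV = SD/mean = 530/852 = 0.6221, hence k = 1/CV² = 2.58.
Then θ = mean/k = 852/2.58 = 330.

k ≈ 2.58, θ ≈ 330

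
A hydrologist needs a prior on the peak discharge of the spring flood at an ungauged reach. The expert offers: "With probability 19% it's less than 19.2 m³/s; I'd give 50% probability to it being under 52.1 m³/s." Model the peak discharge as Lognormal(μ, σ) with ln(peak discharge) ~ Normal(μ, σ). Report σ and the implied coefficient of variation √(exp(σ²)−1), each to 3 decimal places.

σ ≈ 1.137, CV ≈ 1.626

If T ~ Lognormal(μ,σ) then ln T ~ Normal(μ,σ), so the p-quantile of ln T is μ + z_p·σ.
ln(19.2) = 2.955 and ln(52.1) = 3.953; z_{0.19} = -0.8779, z_{0.5} = 0.
σ = (3.953 − 2.955)/(0 − (-0.8779)) = 1.137.
μ = 2.955 − (-0.8779)·1.137 = 3.953.
CV = √(exp(σ²)−1) = √(exp(1.2930)−1) = 1.626.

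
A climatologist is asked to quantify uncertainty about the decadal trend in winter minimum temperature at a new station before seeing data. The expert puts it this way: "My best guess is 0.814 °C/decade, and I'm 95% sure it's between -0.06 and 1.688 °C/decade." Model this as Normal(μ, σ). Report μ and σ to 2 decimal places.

A symmetric 95% interval runs μ ± z·σ with z = 1.96.
Half-width = 0.874, so σ = 0.874/1.96 = 0.45.
μ is the stated best guess, 0.81.

μ = 0.81, σ = 0.45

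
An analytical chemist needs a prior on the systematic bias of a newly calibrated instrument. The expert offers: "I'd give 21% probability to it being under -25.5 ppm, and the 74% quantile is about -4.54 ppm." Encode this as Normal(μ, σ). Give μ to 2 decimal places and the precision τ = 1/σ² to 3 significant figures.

μ = -13.84, τ = 0.00478

The p-quantile of Normal(μ,σ) is μ + z_p·σ, with z_{0.21} = -0.8064 and z_{0.74} = 0.6433.
Eliminate σ: μ = (z₂·x₁ − z₁·x₂)/(z₂ − z₁) = (0.6433·-25.5 − (-0.8064)·-4.54)/1.45 = -13.84.
Then σ = (x₂ − x₁)/(z₂ − z₁) = (-4.54 − -25.5)/1.45 = 14.46.
Precision τ = 1/σ² = 1/14.46² = 0.00478.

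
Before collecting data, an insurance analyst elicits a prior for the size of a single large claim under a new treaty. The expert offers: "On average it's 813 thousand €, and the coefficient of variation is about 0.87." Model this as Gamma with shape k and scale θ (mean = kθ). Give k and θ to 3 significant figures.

For Gamma(k, scale θ): mean = kθ, variance = kθ², so CV = 1/√k.
CV = 0.87, hence k = 1/CV² = 1.32.
Then θ = mean/k = 813/1.32 = 615.

k ≈ 1.32, θ ≈ 615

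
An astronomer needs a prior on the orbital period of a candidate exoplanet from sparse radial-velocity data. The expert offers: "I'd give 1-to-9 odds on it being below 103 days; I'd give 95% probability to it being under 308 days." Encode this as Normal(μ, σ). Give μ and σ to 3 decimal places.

μ = 192.775, σ = 70.052

For Normal(μ,σ), the p-quantile is μ + z_p·σ. Here z_{0.1} = -1.282, z_{0.95} = 1.645.
So 103 = μ − 1.282σ and 308 = μ + 1.645σ.
Subtracting: σ = (308 − 103)/(1.645 − (-1.282)) = 70.052.
Then μ = 103 − (-1.282)·70.052 = 192.775.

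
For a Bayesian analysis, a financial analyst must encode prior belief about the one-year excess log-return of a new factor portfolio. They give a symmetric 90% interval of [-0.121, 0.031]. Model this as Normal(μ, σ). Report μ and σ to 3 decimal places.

A symmetric 90% interval runs μ ± z·σ with z = 1.645.
Half-width = 0.076, so σ = 0.076/1.645 = 0.046.
μ is the interval midpoint, -0.045.

μ = -0.045, σ = 0.046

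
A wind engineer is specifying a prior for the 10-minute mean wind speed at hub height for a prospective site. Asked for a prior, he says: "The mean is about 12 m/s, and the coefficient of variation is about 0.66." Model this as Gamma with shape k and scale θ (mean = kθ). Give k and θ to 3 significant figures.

k ≈ 2.3, θ ≈ 5.23

For Gamma(k, scale θ): mean = kθ, variance = kθ², so CV = 1/√k.
CV = 0.66, hence k = 1/CV² = 2.3.
Then θ = mean/k = 12/2.3 = 5.23.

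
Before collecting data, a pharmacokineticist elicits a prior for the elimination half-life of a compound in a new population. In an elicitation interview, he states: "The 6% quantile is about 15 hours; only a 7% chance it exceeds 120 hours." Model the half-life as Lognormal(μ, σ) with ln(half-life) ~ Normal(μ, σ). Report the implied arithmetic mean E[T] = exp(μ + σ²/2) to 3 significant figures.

If T ~ Lognormal(μ,σ) then ln T ~ Normal(μ,σ), so the p-quantile of ln T is μ + z_p·σ.
ln(15) = 2.708 and ln(120) = 4.787; z_{0.06} = -1.555, z_{0.93} = 1.476.
σ = (4.787 − 2.708)/(1.476 − (-1.555)) = 0.686.
μ = 2.708 − (-1.555)·0.686 = 3.775.
E[T] = exp(μ + σ²/2) = exp(3.775 + 0.2354) = 55.2 hours.

E[T] ≈ 55.2 hours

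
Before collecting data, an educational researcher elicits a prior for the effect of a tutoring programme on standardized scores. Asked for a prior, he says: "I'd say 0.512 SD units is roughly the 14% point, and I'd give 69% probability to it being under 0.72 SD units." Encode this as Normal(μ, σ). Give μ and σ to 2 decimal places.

μ = 0.65, σ = 0.13

The p-quantile of Normal(μ,σ) is μ + z_p·σ, with z_{0.14} = -1.08 and z_{0.69} = 0.4959.
Eliminate σ: μ = (z₂·x₁ − z₁·x₂)/(z₂ − z₁) = (0.4959·0.512 − (-1.08)·0.72)/1.576 = 0.65.
Then σ = (x₂ − x₁)/(z₂ − z₁) = (0.72 − 0.512)/1.576 = 0.13.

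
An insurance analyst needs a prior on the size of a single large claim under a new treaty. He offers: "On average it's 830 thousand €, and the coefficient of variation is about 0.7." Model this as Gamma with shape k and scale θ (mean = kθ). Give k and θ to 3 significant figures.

k ≈ 2.04, θ ≈ 407

For Gamma(k, scale θ): mean = kθ, variance = kθ², so CV = 1/√k.
CV = 0.7, hence k = 1/CV² = 2.04.
Then θ = mean/k = 830/2.04 = 407.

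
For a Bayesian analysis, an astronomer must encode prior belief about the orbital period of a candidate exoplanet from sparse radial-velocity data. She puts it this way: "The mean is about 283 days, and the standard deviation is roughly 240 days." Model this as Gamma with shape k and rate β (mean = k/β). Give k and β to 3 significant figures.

k ≈ 1.39, β ≈ 0.00491

For Gamma(k, rate β): mean = k/β, variance = k/β², so CV = 1/√k.
CV = SD/mean = 240/283 = 0.8481, hence k = 1/CV² = 1.39.
Then β = k/mean = 1.39/283 = 0.00491.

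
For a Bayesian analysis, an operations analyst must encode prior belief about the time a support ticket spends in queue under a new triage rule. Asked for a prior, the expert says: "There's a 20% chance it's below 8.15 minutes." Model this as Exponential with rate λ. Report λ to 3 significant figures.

λ ≈ 0.0274

P(T < 8.15) = 1 − e^(−λ·8.15) = 0.2, so λ = −ln(1−0.2)/8.15 = −ln(0.8)/8.15 = 0.0274.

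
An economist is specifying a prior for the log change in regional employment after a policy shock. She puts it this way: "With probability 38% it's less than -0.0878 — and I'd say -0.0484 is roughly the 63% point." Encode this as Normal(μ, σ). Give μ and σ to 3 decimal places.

The p-quantile of Normal(μ,σ) is μ + z_p·σ, with z_{0.38} = -0.3055 and z_{0.63} = 0.3319.
Eliminate σ: μ = (z₂·x₁ − z₁·x₂)/(z₂ − z₁) = (0.3319·-0.0878 − (-0.3055)·-0.0484)/0.6373 = -0.069.
Then σ = (x₂ − x₁)/(z₂ − z₁) = (-0.0484 − -0.0878)/0.6373 = 0.062.

μ = -0.069, σ = 0.062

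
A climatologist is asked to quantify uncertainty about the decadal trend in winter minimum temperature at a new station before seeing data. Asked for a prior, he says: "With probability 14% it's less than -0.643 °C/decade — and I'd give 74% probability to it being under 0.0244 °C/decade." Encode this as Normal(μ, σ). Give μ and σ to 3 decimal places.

μ = -0.225, σ = 0.387

For Normal(μ,σ), the p-quantile is μ + z_p·σ. Here z_{0.14} = -1.08, z_{0.74} = 0.6433.
So -0.643 = μ − 1.08σ and 0.0244 = μ + 0.6433σ.
Subtracting: σ = (0.0244 − -0.643)/(0.6433 − (-1.08)) = 0.387.
Then μ = -0.643 − (-1.08)·0.387 = -0.225.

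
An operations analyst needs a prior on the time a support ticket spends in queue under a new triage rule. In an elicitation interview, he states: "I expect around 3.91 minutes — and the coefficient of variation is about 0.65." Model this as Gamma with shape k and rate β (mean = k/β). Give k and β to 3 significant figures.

For Gamma(k, rate β): mean = k/β, variance = k/β², so CV = 1/√k.
CV = 0.65, hence k = 1/CV² = 2.37.
Then β = k/mean = 2.37/3.91 = 0.605.

k ≈ 2.37, β ≈ 0.605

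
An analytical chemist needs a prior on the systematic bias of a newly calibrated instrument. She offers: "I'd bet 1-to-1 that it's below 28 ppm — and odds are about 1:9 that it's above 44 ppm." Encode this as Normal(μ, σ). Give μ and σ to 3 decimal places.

μ = 28.000, σ = 12.485

The p-quantile of Normal(μ,σ) is μ + z_p·σ, with z_{0.5} = 0 and z_{0.9} = 1.282.
Eliminate σ: μ = (z₂·x₁ − z₁·x₂)/(z₂ − z₁) = (1.282·28 − (0)·44)/1.282 = 28.000.
Then σ = (x₂ − x₁)/(z₂ − z₁) = (44 − 28)/1.282 = 12.485.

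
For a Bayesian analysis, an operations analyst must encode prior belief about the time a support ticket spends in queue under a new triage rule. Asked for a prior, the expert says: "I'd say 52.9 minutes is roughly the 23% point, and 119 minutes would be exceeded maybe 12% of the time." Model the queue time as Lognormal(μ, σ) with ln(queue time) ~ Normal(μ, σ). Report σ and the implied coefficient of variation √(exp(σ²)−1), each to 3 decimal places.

σ ≈ 0.424, CV ≈ 0.443

If T ~ Lognormal(μ,σ) then ln T ~ Normal(μ,σ), so the p-quantile of ln T is μ + z_p·σ.
ln(52.9) = 3.968 and ln(119) = 4.779; z_{0.23} = -0.7388, z_{0.88} = 1.175.
σ = (4.779 − 3.968)/(1.175 − (-0.7388)) = 0.424.
μ = 3.968 − (-0.7388)·0.424 = 4.281.
CV = √(exp(σ²)−1) = √(exp(0.1794)−1) = 0.443.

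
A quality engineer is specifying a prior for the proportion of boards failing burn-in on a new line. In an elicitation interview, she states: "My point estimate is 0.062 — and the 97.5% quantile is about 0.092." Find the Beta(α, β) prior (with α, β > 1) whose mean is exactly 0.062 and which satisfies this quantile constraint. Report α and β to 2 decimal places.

With mean 0.062 fixed, write α = 0.062s, β = 0.938s where s = α+β.
Need P(θ < 0.092) = 0.975 under Beta(0.062s, 0.938s). Normal approximation: (q−m)/√(m(1−m)/s) ≈ z_{0.975} = 1.96, so s ≈ 0.062·0.938·(1.96)²/(0.092−0.062)² = 248.2.
At s = 248.2: P(θ<0.092) ≈ 0.964. Adjusting to match 0.975 gives s ≈ 297.74.
So α = 0.062·297.74 ≈ 18.46, β = 0.938·297.74 ≈ 279.28.

α ≈ 18.46, β ≈ 279.28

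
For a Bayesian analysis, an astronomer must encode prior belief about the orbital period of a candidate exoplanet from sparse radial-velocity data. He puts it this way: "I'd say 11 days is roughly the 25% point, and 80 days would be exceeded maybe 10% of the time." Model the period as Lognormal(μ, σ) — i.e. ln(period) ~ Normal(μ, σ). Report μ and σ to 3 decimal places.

If T ~ Lognormal(μ,σ) then ln T ~ Normal(μ,σ), so the p-quantile of ln T is μ + z_p·σ.
ln(11) = 2.398 and ln(80) = 4.382; z_{0.25} = -0.6745, z_{0.9} = 1.282.
σ = (4.382 − 2.398)/(1.282 − (-0.6745)) = 1.014.
μ = 2.398 − (-0.6745)·1.014 = 3.082.

μ ≈ 3.082, σ ≈ 1.014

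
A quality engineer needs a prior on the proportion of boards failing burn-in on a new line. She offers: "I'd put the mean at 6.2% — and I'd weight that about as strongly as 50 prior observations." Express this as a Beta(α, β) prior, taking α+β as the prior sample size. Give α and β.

α = 3.1, β = 46.9

Under the effective-sample-size interpretation, Beta(α, β) has prior mean α/(α+β) and prior sample size α+β.
So α+β = 50 and α/(α+β) = 0.062, giving α = 0.062·50 = 3.1 and β = 50 − 3.1 = 46.9.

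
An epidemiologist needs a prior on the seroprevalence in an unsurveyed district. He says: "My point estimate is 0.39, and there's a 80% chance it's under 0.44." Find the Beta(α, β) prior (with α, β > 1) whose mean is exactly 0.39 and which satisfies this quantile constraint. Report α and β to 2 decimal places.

With mean 0.39 fixed, write α = 0.39s, β = 0.61s where s = α+β.
Need P(θ < 0.44) = 0.8 under Beta(0.39s, 0.61s). Normal approximation: (q−m)/√(m(1−m)/s) ≈ z_{0.8} = 0.842, so s ≈ 0.39·0.61·(0.842)²/(0.44−0.39)² = 67.4.
At s = 67.4: P(θ<0.44) ≈ 0.801. Adjusting to match 0.8 gives s ≈ 66.63.
So α = 0.39·66.63 ≈ 25.99, β = 0.61·66.63 ≈ 40.65.

α ≈ 25.99, β ≈ 40.65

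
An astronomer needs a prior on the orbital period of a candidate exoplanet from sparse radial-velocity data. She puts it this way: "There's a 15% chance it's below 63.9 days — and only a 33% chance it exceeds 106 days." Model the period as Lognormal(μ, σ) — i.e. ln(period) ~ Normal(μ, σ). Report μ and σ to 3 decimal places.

μ ≈ 4.513, σ ≈ 0.343

If T ~ Lognormal(μ,σ) then ln T ~ Normal(μ,σ), so the p-quantile of ln T is μ + z_p·σ.
ln(63.9) = 4.157 and ln(106) = 4.663; z_{0.15} = -1.036, z_{0.67} = 0.4399.
σ = (4.663 − 4.157)/(0.4399 − (-1.036)) = 0.343.
μ = 4.157 − (-1.036)·0.343 = 4.513.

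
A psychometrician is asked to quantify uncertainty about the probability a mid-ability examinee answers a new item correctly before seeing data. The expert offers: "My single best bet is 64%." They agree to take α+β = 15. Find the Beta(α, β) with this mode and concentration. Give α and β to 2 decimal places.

For α,β > 1 the Beta mode is (α−1)/(α+β−2). With α+β = 15, the mode is (α−1)/13.
Set (α−1)/13 = 0.64 → α = 1 + 0.64·13 = 9.32.
β = 15 − α = 5.68.

α = 9.32, β = 5.68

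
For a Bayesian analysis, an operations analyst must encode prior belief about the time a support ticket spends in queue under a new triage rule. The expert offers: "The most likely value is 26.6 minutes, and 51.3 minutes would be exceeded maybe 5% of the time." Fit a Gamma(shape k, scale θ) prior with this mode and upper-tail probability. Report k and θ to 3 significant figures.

Gamma(k,θ) with k>1 has mode (k−1)θ, so θ = 26.6/(k−1).
Need P(X < 51.3) = 0.95 with θ tied to k this way. Start at k = 2, θ = 26.6: P(X<51.3) ≈ 0.574.
Too low — raise k to concentrate. Iterating converges to k ≈ 7.44.
Then θ = 26.6/(7.44−1) ≈ 4.13.

k ≈ 7.44, θ ≈ 4.13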